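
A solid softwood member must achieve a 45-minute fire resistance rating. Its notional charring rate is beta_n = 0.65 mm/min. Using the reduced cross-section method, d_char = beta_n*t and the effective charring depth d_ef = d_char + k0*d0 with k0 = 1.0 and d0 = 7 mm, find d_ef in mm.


d_char = 0.65 * 45 = 29.25 mm
d_ef = 29.25 + 1.0*7 = 36.25 mm

36.25 mm


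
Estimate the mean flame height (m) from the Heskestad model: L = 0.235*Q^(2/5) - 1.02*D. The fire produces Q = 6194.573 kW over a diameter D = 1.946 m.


Q^(2/5) = 32.870
0.235 * Q^(2/5) = 7.7245
1.02 * D = 1.9849
L = 5.7396 m

5.7396 m


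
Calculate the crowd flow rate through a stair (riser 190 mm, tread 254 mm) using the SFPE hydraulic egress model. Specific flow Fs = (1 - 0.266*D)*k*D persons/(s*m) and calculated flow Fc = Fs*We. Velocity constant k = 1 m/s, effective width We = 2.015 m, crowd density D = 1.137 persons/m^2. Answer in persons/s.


1 - 0.266*D = 1 - 0.266*1.137 = 0.69756
Fs = 0.69756 * 1 * 1.137 = 0.79312 persons/(s*m)
Fc = 0.79312 * 2.015 = 1.5981 persons/s

1.5981 persons/s


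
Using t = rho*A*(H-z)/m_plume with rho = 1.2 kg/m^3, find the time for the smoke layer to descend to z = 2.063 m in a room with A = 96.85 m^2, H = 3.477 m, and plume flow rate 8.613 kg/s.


H - z = 1.414 m
t = 1.2 * 96.85 * 1.414 / 8.613 = 19.080 s

19.080 s


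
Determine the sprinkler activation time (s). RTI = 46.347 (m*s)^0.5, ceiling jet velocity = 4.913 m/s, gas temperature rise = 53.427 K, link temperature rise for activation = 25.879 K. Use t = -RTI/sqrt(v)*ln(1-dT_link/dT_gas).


dT_link/dT_gas = 0.48438
ln(1 - 0.48438) = -0.66239
t = -46.347 / sqrt(4.913) * -0.66239 = 13.850 s

13.850 s


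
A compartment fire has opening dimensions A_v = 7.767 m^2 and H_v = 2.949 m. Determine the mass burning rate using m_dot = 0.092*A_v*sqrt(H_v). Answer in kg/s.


sqrt(H_v) = 1.7173
m_dot = 0.092 * 7.767 * 1.7173 = 1.2271 kg/s

1.2271 kg/s


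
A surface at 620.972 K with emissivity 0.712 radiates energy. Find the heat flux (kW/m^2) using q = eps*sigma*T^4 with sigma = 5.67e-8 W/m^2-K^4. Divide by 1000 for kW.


T^4 = 1.4869e+11
q = 0.712 * 5.67e-8 * 1.4869e+11 / 1000 = 6.0028 kW/m^2

6.0028 kW/m^2


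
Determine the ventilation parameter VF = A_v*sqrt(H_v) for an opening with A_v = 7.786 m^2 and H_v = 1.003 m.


sqrt(H_v) = 1.0015
VF = 7.786 * 1.0015 = 7.7977 m^(5/2)

7.7977 m^(5/2)


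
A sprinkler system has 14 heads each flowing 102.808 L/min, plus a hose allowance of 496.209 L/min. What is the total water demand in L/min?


Sprinkler demand = 14 * 102.808 = 1439.312 L/min
Total = 1439.312 + 496.209 = 1935.521 L/min

1935.521 L/min


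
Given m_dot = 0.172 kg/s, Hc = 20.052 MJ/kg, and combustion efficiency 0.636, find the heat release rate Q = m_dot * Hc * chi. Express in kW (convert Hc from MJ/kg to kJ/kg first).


Hc = 20.052 MJ/kg = 20.052 * 1000 kJ/kg = 20052 kJ/kg
Q = 0.172 kg/s * 20052 kJ/kg * 0.636 = 2193.5 kW

2193.5 kW


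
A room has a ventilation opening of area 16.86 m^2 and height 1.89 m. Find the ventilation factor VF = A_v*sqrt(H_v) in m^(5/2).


sqrt(H_v) = 1.3748
VF = 16.86 * 1.3748 = 23.179 m^(5/2)

23.179 m^(5/2)


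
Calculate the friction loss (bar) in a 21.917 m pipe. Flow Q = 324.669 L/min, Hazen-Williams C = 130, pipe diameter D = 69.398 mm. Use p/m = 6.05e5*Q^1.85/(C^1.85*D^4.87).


Q^1.85 = 44276
C^1.85 = 8143.2
D^4.87 = 9.2760e+08
p/m = 0.0035462 bar/m
p_total = 0.0035462 * 21.917 = 0.077723 bar

0.077723 bar


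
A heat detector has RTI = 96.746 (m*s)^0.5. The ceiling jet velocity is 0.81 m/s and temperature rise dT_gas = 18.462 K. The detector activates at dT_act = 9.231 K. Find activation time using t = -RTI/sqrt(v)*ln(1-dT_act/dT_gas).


dT_act/dT_gas = 0.5
ln(1 - 0.5) = -0.69315
t = -96.746 / sqrt(0.81) * -0.69315 = 74.510 s

74.510 s


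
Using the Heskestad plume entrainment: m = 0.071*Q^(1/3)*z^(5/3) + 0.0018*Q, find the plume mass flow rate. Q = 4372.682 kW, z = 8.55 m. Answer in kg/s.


Q^(1/3) = 16.352
z^(5/3) = 35.750
First term = 0.071 * 16.352 * 35.750 = 41.507
Second term = 0.0018 * 4372.682 = 7.8708
m = 49.377 kg/s

49.377 kg/s


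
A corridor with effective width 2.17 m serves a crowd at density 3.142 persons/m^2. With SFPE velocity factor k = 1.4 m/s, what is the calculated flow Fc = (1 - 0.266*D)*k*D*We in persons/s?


1 - 0.266*D = 1 - 0.266*3.142 = 0.16423
Fs = 0.16423 * 1.4 * 3.142 = 0.72241 persons/(s*m)
Fc = 0.72241 * 2.17 = 1.5676 persons/s

1.5676 persons/s


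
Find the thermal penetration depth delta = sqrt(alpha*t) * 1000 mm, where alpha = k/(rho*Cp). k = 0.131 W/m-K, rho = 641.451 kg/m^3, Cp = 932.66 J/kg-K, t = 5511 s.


alpha = 0.131 / (641.451 * 932.66) = 2.1897e-07 m^2/s
alpha * t = 0.0012067
delta = sqrt(0.0012067) * 1000 = 34.738 mm

34.738 mm


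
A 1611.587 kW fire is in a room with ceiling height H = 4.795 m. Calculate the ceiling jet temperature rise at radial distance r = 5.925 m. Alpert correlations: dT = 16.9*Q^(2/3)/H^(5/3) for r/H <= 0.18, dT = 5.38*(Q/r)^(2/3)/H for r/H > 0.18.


r/H = 5.925 / 4.795 = 1.2357
r/H > 0.18, so dT = 5.38*(Q/r)^(2/3)/H
Q/r = 272.00
(Q/r)^(2/3) = 41.980
dT = 5.38 * 41.980 / 4.795 = 47.102 K

47.102 K


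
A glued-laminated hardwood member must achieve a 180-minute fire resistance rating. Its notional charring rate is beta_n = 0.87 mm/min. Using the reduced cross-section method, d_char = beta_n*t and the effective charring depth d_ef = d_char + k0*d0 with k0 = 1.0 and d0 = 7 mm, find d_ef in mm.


d_char = 0.87 * 180 = 156.6 mm
d_ef = 156.6 + 1.0*7 = 163.6 mm

163.6 mm


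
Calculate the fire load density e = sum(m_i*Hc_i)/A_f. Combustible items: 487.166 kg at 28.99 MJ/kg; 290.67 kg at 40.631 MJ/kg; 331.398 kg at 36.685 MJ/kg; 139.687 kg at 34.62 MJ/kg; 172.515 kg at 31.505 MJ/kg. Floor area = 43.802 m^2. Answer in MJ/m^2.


Total energy = 487.166*28.99 + 290.67*40.631 + 331.398*36.685 + 139.687*34.62 + 172.515*31.505
= 14122.94 + 11810.21 + 12157.34 + 4835.964 + 5435.085
= 48361.54 MJ
e = 48361.54 / 43.802 = 1104.1 MJ/m^2

1104.1 MJ/m^2


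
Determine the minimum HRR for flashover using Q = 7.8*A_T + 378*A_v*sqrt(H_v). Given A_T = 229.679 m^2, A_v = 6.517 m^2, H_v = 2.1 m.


7.8*A_T = 1791.5
sqrt(H_v) = 1.4491
378*A_v*sqrt(H_v) = 3569.8
Q = 1791.5 + 3569.8 = 5361.3 kW

5361.3 kW


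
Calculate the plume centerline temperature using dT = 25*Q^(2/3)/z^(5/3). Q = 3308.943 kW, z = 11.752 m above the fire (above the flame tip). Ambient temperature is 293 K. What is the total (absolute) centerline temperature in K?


Q^(2/3) = 222.05
z^(5/3) = 60.746
dT = 25 * 222.05 / 60.746 = 91.386 K
T = 293 + 91.386 = 384.39 K

384.39 K


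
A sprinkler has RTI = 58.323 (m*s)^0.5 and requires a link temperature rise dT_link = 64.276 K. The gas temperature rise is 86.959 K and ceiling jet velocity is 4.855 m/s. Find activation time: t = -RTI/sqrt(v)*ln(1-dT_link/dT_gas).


dT_link/dT_gas = 0.73915
ln(1 - 0.73915) = -1.3438
t = -58.323 / sqrt(4.855) * -1.3438 = 35.570 s

35.570 s


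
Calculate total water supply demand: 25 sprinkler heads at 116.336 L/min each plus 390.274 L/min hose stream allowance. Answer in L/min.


Sprinkler demand = 25 * 116.336 = 2908.4 L/min
Total = 2908.4 + 390.274 = 3298.674 L/min

3298.674 L/min


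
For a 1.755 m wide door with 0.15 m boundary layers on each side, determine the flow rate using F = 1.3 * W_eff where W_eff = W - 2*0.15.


W_eff = 1.755 - 0.30 = 1.455 m
F = 1.3 * 1.455 = 1.8915 persons/s

1.8915 persons/s


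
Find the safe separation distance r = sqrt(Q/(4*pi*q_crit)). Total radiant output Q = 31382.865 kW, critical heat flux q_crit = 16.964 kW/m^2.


4*pi*q_crit = 213.18
Q/(4*pi*q_crit) = 147.22
r = sqrt(147.22) = 12.133 m

12.133 m


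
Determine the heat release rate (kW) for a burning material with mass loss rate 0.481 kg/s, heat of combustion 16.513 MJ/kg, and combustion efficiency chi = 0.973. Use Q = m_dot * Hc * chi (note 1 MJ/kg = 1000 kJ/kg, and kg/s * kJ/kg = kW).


Hc = 16.513 MJ/kg = 16.513 * 1000 kJ/kg = 16513 kJ/kg
Q = 0.481 kg/s * 16513 kJ/kg * 0.973 = 7728.3 kW

7728.3 kW


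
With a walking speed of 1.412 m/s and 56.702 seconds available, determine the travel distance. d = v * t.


d = 1.412 * 56.702 = 80.063 m

80.063 m


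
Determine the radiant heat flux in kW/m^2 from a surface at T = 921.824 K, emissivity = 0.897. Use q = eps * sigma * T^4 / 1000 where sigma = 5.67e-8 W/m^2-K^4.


T^4 = 7.2209e+11
q = 0.897 * 5.67e-8 * 7.2209e+11 / 1000 = 36.725 kW/m^2

36.725 kW/m^2


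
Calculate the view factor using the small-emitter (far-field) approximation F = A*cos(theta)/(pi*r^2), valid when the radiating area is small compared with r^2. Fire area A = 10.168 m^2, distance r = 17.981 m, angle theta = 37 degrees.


cos(37 deg) = 0.79864
pi*r^2 = 1015.7
F = 10.168 * 0.79864 / 1015.7 = 0.0079948

0.0079948


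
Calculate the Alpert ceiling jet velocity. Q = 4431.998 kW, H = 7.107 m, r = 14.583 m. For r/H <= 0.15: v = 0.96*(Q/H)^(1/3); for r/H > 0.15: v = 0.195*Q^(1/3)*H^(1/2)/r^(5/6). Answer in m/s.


r/H = 14.583 / 7.107 = 2.0519
r/H > 0.15, so v = 0.195*Q^(1/3)*H^(1/2)/r^(5/6)
Q^(1/3) = 16.426
H^(1/2) = 2.6659
r^(5/6) = 9.3298
v = 0.195 * 16.426 * 2.6659 / 9.3298 = 0.91525 m/s

0.91525 m/s


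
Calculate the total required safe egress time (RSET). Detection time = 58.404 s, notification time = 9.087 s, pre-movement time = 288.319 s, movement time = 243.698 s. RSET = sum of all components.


Total = 58.404 + 9.087 + 288.319 + 243.698 = 599.508 s

599.508 s


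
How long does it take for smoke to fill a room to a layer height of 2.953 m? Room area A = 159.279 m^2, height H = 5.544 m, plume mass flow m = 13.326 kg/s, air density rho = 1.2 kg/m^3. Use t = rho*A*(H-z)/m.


H - z = 2.591 m
t = 1.2 * 159.279 * 2.591 / 13.326 = 37.163 s

37.163 s


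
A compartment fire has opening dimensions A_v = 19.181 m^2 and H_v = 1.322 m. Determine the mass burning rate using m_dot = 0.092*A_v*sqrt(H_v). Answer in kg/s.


sqrt(H_v) = 1.1498
m_dot = 0.092 * 19.181 * 1.1498 = 2.0290 kg/s

2.0290 kg/s


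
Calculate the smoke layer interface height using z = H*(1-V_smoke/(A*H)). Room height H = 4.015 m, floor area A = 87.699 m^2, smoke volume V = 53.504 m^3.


V/(A*H) = 0.15195
1 - 0.15195 = 0.84805
z = 4.015 * 0.84805 = 3.4049 m

3.4049 m


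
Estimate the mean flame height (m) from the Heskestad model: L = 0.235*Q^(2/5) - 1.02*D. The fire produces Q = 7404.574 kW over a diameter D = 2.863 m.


Q^(2/5) = 35.302
0.235 * Q^(2/5) = 8.2960
1.02 * D = 2.9203
L = 5.3757 m

5.3757 m


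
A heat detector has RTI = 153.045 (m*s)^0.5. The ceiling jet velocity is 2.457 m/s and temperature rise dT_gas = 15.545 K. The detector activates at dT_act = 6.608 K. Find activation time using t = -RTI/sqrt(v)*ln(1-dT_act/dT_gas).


dT_act/dT_gas = 0.42509
ln(1 - 0.42509) = -0.55354
t = -153.045 / sqrt(2.457) * -0.55354 = 54.046 s

54.046 s


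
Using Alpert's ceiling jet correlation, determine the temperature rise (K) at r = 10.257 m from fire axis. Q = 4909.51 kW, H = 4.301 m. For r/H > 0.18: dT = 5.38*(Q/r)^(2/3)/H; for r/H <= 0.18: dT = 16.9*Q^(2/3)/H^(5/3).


r/H = 10.257 / 4.301 = 2.3848
r/H > 0.18, so dT = 5.38*(Q/r)^(2/3)/H
Q/r = 478.65
(Q/r)^(2/3) = 61.190
dT = 5.38 * 61.190 / 4.301 = 76.541 K

76.541 K


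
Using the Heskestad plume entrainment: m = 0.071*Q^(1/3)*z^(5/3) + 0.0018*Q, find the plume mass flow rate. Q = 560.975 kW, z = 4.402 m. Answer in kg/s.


Q^(1/3) = 8.2474
z^(5/3) = 11.824
First term = 0.071 * 8.2474 * 11.824 = 6.9235
Second term = 0.0018 * 560.975 = 1.0098
m = 7.9332 kg/s

7.9332 kg/s


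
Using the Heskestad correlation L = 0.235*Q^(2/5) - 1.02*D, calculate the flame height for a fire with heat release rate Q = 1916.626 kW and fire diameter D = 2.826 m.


Q^(2/5) = 20.560
0.235 * Q^(2/5) = 4.8315
1.02 * D = 2.8825
L = 1.9490 m

1.9490 m


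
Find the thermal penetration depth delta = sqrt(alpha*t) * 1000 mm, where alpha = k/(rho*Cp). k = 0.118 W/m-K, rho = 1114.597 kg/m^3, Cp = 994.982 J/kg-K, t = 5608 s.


alpha = 0.118 / (1114.597 * 994.982) = 1.0640e-07 m^2/s
alpha * t = 0.00059670
delta = sqrt(0.00059670) * 1000 = 24.427 mm

24.427 mm


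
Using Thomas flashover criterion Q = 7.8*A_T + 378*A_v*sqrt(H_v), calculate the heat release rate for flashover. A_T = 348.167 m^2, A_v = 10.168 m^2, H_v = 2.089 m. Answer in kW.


7.8*A_T = 2715.7
sqrt(H_v) = 1.4453
378*A_v*sqrt(H_v) = 5555.2
Q = 2715.7 + 5555.2 = 8270.9 kW

8270.9 kW


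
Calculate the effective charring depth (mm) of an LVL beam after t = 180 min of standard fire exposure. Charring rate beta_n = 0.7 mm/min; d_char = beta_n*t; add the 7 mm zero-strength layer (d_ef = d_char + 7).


d_char = 0.7 * 180 = 126 mm
d_ef = 126 + 1.0*7 = 133 mm

133 mm


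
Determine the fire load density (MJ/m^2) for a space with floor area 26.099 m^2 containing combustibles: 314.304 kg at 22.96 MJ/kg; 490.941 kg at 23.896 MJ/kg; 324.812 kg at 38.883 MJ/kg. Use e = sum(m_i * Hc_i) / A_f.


Total energy = 314.304*22.96 + 490.941*23.896 + 324.812*38.883
= 7216.420 + 11731.53 + 12629.66
= 31577.61 MJ
e = 31577.61 / 26.099 = 1209.9 MJ/m^2

1209.9 MJ/m^2


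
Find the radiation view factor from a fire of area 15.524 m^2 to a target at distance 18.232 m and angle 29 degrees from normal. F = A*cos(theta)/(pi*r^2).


cos(29 deg) = 0.87462
pi*r^2 = 1044.3
F = 15.524 * 0.87462 / 1044.3 = 0.013002

0.013002


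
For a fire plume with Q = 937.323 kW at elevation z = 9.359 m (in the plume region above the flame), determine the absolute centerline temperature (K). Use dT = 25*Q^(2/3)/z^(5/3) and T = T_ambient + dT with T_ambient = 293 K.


Q^(2/3) = 95.777
z^(5/3) = 41.564
dT = 25 * 95.777 / 41.564 = 57.608 K
T = 293 + 57.608 = 350.61 K

350.61 K


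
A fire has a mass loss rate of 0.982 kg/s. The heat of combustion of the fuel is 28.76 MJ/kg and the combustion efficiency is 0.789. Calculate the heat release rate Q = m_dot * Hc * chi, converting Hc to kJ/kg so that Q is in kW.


Hc = 28.76 MJ/kg = 28.76 * 1000 kJ/kg = 28760 kJ/kg
Q = 0.982 kg/s * 28760 kJ/kg * 0.789 = 22283 kW

22283 kW


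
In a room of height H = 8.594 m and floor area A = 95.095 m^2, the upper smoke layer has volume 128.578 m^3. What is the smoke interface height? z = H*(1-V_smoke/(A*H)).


V/(A*H) = 0.15733
1 - 0.15733 = 0.84267
z = 8.594 * 0.84267 = 7.2419 m

7.2419 m


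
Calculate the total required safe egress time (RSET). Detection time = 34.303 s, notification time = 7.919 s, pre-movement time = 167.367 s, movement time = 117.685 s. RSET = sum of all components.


Total = 34.303 + 7.919 + 167.367 + 117.685 = 327.274 s

327.274 s


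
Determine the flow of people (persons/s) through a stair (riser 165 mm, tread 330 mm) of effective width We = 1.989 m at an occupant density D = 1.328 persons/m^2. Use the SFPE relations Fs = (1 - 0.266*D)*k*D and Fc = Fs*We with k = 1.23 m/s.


1 - 0.266*D = 1 - 0.266*1.328 = 0.64675
Fs = 0.64675 * 1.23 * 1.328 = 1.0564 persons/(s*m)
Fc = 1.0564 * 1.989 = 2.1012 persons/s

2.1012 persons/s


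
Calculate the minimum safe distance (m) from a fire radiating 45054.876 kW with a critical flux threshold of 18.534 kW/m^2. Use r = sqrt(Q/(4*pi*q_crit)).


4*pi*q_crit = 232.91
Q/(4*pi*q_crit) = 193.45
r = sqrt(193.45) = 13.909 m

13.909 m


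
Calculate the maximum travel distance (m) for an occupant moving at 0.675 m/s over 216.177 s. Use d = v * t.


d = 0.675 * 216.177 = 145.92 m

145.92 m


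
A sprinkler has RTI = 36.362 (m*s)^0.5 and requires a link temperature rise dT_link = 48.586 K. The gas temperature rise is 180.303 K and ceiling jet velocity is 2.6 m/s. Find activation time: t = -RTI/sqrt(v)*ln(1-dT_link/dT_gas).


dT_link/dT_gas = 0.26947
ln(1 - 0.26947) = -0.31398
t = -36.362 / sqrt(2.6) * -0.31398 = 7.0806 s

7.0806 s


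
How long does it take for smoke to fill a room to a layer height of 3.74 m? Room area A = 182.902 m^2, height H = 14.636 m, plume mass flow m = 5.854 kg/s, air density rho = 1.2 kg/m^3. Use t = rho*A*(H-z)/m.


H - z = 10.896 m
t = 1.2 * 182.902 * 10.896 / 5.854 = 408.52 s

408.52 s


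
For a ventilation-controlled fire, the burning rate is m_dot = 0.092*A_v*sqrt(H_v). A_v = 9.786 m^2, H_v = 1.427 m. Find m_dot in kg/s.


sqrt(H_v) = 1.1946
m_dot = 0.092 * 9.786 * 1.1946 = 1.0755 kg/s

1.0755 kg/s


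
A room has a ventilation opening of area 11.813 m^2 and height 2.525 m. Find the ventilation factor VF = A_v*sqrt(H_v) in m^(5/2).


sqrt(H_v) = 1.5890
VF = 11.813 * 1.5890 = 18.771 m^(5/2)

18.771 m^(5/2)


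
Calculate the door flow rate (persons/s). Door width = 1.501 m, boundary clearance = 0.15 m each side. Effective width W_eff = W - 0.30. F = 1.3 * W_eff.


W_eff = 1.501 - 0.30 = 1.201 m
F = 1.3 * 1.201 = 1.5613 persons/s

1.5613 persons/s


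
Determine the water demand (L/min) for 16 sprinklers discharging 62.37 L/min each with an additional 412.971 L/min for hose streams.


Sprinkler demand = 16 * 62.37 = 997.92 L/min
Total = 997.92 + 412.971 = 1410.891 L/min

1410.891 L/min


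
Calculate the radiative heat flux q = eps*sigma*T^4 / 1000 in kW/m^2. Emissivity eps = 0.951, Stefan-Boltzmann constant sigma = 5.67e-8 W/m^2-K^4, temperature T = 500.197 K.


T^4 = 6.2599e+10
q = 0.951 * 5.67e-8 * 6.2599e+10 / 1000 = 3.3754 kW/m^2

3.3754 kW/m^2


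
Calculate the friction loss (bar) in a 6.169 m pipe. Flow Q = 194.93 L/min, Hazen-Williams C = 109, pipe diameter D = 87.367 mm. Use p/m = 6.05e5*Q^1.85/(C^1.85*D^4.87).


Q^1.85 = 17230
C^1.85 = 5878.1
D^4.87 = 2.8468e+09
p/m = 0.00062292 bar/m
p_total = 0.00062292 * 6.169 = 0.0038428 bar

0.0038428 bar


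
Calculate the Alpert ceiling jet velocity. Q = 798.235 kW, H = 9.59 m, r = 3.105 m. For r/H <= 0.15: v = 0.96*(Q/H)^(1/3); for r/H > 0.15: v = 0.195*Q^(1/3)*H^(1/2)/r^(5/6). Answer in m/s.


r/H = 3.105 / 9.59 = 0.32377
r/H > 0.15, so v = 0.195*Q^(1/3)*H^(1/2)/r^(5/6)
Q^(1/3) = 9.2763
H^(1/2) = 3.0968
r^(5/6) = 2.5707
v = 0.195 * 9.2763 * 3.0968 / 2.5707 = 2.1791 m/s

2.1791 m/s


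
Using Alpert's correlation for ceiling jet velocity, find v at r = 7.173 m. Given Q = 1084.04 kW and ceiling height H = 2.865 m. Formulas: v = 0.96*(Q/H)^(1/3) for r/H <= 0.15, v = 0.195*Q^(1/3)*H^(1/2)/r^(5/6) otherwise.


r/H = 7.173 / 2.865 = 2.5037
r/H > 0.15, so v = 0.195*Q^(1/3)*H^(1/2)/r^(5/6)
Q^(1/3) = 10.273
H^(1/2) = 1.6926
r^(5/6) = 5.1652
v = 0.195 * 10.273 * 1.6926 / 5.1652 = 0.65644 m/s

0.65644 m/s


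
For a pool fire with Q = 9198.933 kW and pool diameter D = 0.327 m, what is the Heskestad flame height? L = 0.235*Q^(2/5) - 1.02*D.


Q^(2/5) = 38.503
0.235 * Q^(2/5) = 9.0482
1.02 * D = 0.33354
L = 8.7147 m

8.7147 m


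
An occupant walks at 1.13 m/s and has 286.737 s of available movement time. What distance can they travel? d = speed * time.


d = 1.13 * 286.737 = 324.01 m

324.01 m


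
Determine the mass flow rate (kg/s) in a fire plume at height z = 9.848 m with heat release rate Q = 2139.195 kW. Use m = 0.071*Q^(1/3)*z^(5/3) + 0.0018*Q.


Q^(1/3) = 12.885
z^(5/3) = 45.246
First term = 0.071 * 12.885 * 45.246 = 41.393
Second term = 0.0018 * 2139.195 = 3.8506
m = 45.243 kg/s

45.243 kg/s


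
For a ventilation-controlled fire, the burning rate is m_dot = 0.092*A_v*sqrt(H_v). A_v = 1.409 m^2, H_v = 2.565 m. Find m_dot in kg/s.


sqrt(H_v) = 1.6016
m_dot = 0.092 * 1.409 * 1.6016 = 0.20761 kg/s

0.20761 kg/s


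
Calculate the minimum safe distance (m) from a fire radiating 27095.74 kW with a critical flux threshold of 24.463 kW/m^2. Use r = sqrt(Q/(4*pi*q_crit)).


4*pi*q_crit = 307.41
Q/(4*pi*q_crit) = 88.142
r = sqrt(88.142) = 9.3884 m

9.3884 m


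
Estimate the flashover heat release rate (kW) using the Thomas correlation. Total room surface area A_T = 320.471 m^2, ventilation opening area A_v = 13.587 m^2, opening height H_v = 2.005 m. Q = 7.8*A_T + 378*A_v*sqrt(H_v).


7.8*A_T = 2499.7
sqrt(H_v) = 1.4160
378*A_v*sqrt(H_v) = 7272.3
Q = 2499.7 + 7272.3 = 9772.0 kW

9772.0 kW


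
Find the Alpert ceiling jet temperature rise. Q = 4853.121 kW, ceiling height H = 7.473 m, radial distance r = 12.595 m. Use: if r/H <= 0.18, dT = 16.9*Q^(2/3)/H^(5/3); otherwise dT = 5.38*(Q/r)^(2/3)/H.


r/H = 12.595 / 7.473 = 1.6854
r/H > 0.18, so dT = 5.38*(Q/r)^(2/3)/H
Q/r = 385.32
(Q/r)^(2/3) = 52.952
dT = 5.38 * 52.952 / 7.473 = 38.121 K

38.121 K


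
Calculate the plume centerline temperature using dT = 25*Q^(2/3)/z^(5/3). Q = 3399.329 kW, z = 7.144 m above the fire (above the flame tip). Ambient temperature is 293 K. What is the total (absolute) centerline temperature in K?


Q^(2/3) = 226.08
z^(5/3) = 26.499
dT = 25 * 226.08 / 26.499 = 213.29 K
T = 293 + 213.29 = 506.29 K

506.29 K


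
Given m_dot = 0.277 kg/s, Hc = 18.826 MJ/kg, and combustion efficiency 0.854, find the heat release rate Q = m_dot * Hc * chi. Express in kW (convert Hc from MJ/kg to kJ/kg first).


Hc = 18.826 MJ/kg = 18.826 * 1000 kJ/kg = 18826 kJ/kg
Q = 0.277 kg/s * 18826 kJ/kg * 0.854 = 4453.4 kW

4453.4 kW


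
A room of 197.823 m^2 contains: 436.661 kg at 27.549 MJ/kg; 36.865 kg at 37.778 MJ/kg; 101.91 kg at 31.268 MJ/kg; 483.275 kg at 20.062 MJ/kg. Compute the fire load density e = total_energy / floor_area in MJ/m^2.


Total energy = 436.661*27.549 + 36.865*37.778 + 101.91*31.268 + 483.275*20.062
= 12029.57 + 1392.686 + 3186.522 + 9695.463
= 26304.24 MJ
e = 26304.24 / 197.823 = 132.97 MJ/m^2

132.97 MJ/m^2


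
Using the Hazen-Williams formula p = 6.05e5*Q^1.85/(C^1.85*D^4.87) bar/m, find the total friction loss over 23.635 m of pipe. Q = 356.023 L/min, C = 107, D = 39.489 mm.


Q^1.85 = 52509
C^1.85 = 5680.2
D^4.87 = 5.9544e+07
p/m = 0.093927 bar/m
p_total = 0.093927 * 23.635 = 2.2200 bar

2.2200 bar


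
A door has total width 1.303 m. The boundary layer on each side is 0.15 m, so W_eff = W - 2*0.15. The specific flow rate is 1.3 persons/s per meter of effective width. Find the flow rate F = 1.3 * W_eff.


W_eff = 1.303 - 0.30 = 1.003 m
F = 1.3 * 1.003 = 1.3039 persons/s

1.3039 persons/s


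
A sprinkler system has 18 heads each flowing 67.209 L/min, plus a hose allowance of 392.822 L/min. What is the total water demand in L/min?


Sprinkler demand = 18 * 67.209 = 1209.762 L/min
Total = 1209.762 + 392.822 = 1602.584 L/min

1602.584 L/min


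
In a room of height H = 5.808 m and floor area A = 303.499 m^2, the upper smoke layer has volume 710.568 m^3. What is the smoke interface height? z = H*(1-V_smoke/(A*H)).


V/(A*H) = 0.40311
1 - 0.40311 = 0.59689
z = 5.808 * 0.59689 = 3.4667 m

3.4667 m


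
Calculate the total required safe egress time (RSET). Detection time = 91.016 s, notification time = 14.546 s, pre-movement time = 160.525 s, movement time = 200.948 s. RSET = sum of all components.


Total = 91.016 + 14.546 + 160.525 + 200.948 = 467.035 s

467.035 s


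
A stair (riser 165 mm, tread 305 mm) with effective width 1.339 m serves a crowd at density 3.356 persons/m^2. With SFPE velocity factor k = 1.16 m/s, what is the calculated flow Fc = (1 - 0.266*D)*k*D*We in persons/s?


1 - 0.266*D = 1 - 0.266*3.356 = 0.10730
Fs = 0.10730 * 1.16 * 3.356 = 0.41773 persons/(s*m)
Fc = 0.41773 * 1.339 = 0.55934 persons/s

0.55934 persons/s


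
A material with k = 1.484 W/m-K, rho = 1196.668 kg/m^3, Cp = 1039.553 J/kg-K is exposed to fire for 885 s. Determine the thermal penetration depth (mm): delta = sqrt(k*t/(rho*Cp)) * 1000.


alpha = 1.484 / (1196.668 * 1039.553) = 1.1929e-06 m^2/s
alpha * t = 0.0010557
delta = sqrt(0.0010557) * 1000 = 32.492 mm

32.492 mm


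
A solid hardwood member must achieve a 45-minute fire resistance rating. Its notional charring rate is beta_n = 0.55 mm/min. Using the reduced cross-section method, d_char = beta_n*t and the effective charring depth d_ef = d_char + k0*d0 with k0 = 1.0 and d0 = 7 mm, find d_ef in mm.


d_char = 0.55 * 45 = 24.75 mm
d_ef = 24.75 + 1.0*7 = 31.75 mm

31.75 mm


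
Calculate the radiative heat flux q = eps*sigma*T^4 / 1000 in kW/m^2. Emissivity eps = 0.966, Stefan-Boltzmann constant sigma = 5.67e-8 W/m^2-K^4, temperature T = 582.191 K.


T^4 = 1.1488e+11
q = 0.966 * 5.67e-8 * 1.1488e+11 / 1000 = 6.2925 kW/m^2

6.2925 kW/m^2


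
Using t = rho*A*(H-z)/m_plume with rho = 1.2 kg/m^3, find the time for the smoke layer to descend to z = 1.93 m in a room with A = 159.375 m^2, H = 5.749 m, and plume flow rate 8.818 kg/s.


H - z = 3.819 m
t = 1.2 * 159.375 * 3.819 / 8.818 = 82.829 s

82.829 s


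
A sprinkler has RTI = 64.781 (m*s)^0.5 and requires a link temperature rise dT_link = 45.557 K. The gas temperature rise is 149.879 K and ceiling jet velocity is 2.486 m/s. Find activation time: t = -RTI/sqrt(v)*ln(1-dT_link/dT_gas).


dT_link/dT_gas = 0.30396
ln(1 - 0.30396) = -0.36235
t = -64.781 / sqrt(2.486) * -0.36235 = 14.887 s

14.887 s


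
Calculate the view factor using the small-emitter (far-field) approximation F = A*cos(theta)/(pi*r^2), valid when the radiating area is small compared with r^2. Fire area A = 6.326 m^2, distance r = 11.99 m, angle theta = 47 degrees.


cos(47 deg) = 0.68200
pi*r^2 = 451.64
F = 6.326 * 0.68200 / 451.64 = 0.0095527

0.0095527


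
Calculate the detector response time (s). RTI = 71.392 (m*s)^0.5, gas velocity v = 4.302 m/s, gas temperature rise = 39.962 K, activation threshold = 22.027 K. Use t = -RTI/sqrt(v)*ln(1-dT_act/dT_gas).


dT_act/dT_gas = 0.55120
ln(1 - 0.55120) = -0.80117
t = -71.392 / sqrt(4.302) * -0.80117 = 27.577 s

27.577 s


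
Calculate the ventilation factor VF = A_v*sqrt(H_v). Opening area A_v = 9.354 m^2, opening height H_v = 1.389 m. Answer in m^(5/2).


sqrt(H_v) = 1.1786
VF = 9.354 * 1.1786 = 11.024 m^(5/2)

11.024 m^(5/2)


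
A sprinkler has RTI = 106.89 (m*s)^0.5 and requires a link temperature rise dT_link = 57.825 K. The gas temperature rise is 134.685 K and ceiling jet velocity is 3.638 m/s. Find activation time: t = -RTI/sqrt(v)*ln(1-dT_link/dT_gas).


dT_link/dT_gas = 0.42934
ln(1 - 0.42934) = -0.56095
t = -106.89 / sqrt(3.638) * -0.56095 = 31.436 s

31.436 s


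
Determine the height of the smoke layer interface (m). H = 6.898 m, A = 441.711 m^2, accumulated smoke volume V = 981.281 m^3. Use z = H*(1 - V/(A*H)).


V/(A*H) = 0.32206
1 - 0.32206 = 0.67794
z = 6.898 * 0.67794 = 4.6765 m

4.6765 m


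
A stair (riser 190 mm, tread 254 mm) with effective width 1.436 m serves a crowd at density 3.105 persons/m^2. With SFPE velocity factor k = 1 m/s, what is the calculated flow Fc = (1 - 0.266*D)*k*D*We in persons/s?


1 - 0.266*D = 1 - 0.266*3.105 = 0.17407
Fs = 0.17407 * 1 * 3.105 = 0.54049 persons/(s*m)
Fc = 0.54049 * 1.436 = 0.77614 persons/s

0.77614 persons/s


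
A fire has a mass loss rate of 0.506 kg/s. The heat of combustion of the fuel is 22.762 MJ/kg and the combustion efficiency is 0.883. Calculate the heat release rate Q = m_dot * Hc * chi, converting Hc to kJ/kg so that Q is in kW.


Hc = 22.762 MJ/kg = 22.762 * 1000 kJ/kg = 22762 kJ/kg
Q = 0.506 kg/s * 22762 kJ/kg * 0.883 = 10170 kW

10170 kW


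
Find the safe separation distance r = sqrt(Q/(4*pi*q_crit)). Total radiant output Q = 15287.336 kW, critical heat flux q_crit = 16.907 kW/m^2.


4*pi*q_crit = 212.46
Q/(4*pi*q_crit) = 71.954
r = sqrt(71.954) = 8.4826 m

8.4826 m


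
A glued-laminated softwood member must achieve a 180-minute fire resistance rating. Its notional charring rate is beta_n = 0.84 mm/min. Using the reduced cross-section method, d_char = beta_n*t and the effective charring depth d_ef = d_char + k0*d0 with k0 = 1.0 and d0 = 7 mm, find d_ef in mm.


d_char = 0.84 * 180 = 151.2 mm
d_ef = 151.2 + 1.0*7 = 158.2 mm

158.2 mm


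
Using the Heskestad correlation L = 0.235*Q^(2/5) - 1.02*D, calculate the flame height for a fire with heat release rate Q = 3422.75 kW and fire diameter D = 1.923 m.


Q^(2/5) = 25.927
0.235 * Q^(2/5) = 6.0928
1.02 * D = 1.9615
L = 4.1314 m

4.1314 m


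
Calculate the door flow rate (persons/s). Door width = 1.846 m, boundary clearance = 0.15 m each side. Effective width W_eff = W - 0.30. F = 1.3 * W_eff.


W_eff = 1.846 - 0.30 = 1.546 m
F = 1.3 * 1.546 = 2.0098 persons/s

2.0098 persons/s


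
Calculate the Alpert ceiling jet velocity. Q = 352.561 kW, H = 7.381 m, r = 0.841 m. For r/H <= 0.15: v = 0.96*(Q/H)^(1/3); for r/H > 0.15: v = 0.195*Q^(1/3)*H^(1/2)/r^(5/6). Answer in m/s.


r/H = 0.841 / 7.381 = 0.11394
r/H <= 0.15, so v = 0.96*(Q/H)^(1/3)
Q/H = 47.766
(Q/H)^(1/3) = 3.6283
v = 0.96 * 3.6283 = 3.4832 m/s

3.4832 m/s


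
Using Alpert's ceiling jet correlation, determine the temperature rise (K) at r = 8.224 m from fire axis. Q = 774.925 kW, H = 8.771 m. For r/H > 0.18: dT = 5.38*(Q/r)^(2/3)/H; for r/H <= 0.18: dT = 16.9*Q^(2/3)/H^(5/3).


r/H = 8.224 / 8.771 = 0.93764
r/H > 0.18, so dT = 5.38*(Q/r)^(2/3)/H
Q/r = 94.227
(Q/r)^(2/3) = 20.707
dT = 5.38 * 20.707 / 8.771 = 12.701 K

12.701 K


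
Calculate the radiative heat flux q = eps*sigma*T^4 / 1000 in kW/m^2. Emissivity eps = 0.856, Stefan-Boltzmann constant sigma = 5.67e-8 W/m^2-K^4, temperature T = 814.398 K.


T^4 = 4.3989e+11
q = 0.856 * 5.67e-8 * 4.3989e+11 / 1000 = 21.350 kW/m^2

21.350 kW/m^2


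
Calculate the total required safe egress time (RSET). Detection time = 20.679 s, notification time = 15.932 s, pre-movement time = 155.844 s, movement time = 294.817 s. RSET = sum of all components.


Total = 20.679 + 15.932 + 155.844 + 294.817 = 487.272 s

487.272 s


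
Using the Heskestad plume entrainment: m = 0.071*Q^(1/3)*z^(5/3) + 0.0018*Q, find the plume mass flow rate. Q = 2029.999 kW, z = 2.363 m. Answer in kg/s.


Q^(1/3) = 12.662
z^(5/3) = 4.1922
First term = 0.071 * 12.662 * 4.1922 = 3.7687
Second term = 0.0018 * 2029.999 = 3.6540
m = 7.4227 kg/s

7.4227 kg/s


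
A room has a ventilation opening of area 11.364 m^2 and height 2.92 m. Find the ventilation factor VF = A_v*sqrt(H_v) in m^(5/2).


sqrt(H_v) = 1.7088
VF = 11.364 * 1.7088 = 19.419 m^(5/2)

19.419 m^(5/2)


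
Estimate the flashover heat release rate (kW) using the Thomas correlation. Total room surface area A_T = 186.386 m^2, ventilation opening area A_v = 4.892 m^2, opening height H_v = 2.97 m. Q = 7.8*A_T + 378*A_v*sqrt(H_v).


7.8*A_T = 1453.8
sqrt(H_v) = 1.7234
378*A_v*sqrt(H_v) = 3186.8
Q = 1453.8 + 3186.8 = 4640.6 kW

4640.6 kW


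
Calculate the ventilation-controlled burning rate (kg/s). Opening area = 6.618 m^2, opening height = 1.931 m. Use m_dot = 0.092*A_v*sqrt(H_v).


sqrt(H_v) = 1.3896
m_dot = 0.092 * 6.618 * 1.3896 = 0.84607 kg/s

0.84607 kg/s


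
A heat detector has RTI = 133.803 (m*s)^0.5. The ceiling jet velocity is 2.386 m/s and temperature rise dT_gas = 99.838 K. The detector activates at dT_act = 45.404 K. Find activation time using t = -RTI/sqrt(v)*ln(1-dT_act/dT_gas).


dT_act/dT_gas = 0.45478
ln(1 - 0.45478) = -0.60656
t = -133.803 / sqrt(2.386) * -0.60656 = 52.542 s

52.542 s


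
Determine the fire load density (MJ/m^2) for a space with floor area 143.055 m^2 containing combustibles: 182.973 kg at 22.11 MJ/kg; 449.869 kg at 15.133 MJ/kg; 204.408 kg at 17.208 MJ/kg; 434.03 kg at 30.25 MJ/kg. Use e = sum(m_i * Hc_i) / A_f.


Total energy = 182.973*22.11 + 449.869*15.133 + 204.408*17.208 + 434.03*30.25
= 4045.533 + 6807.868 + 3517.453 + 13129.41
= 27500.26 MJ
e = 27500.26 / 143.055 = 192.24 MJ/m^2

192.24 MJ/m^2


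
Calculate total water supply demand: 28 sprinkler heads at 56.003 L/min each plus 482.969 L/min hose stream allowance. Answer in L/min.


Sprinkler demand = 28 * 56.003 = 1568.084 L/min
Total = 1568.084 + 482.969 = 2051.053 L/min

2051.053 L/min


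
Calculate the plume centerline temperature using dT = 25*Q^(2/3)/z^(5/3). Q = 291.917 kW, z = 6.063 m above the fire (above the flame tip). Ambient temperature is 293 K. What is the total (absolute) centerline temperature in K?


Q^(2/3) = 44.005
z^(5/3) = 20.159
dT = 25 * 44.005 / 20.159 = 54.572 K
T = 293 + 54.572 = 347.57 K

347.57 K


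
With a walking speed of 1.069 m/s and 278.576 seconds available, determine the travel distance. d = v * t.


d = 1.069 * 278.576 = 297.80 m

297.80 m


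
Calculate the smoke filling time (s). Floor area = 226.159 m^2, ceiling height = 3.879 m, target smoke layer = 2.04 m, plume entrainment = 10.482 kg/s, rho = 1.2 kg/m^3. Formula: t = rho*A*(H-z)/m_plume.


H - z = 1.839 m
t = 1.2 * 226.159 * 1.839 / 10.482 = 47.614 s

47.614 s


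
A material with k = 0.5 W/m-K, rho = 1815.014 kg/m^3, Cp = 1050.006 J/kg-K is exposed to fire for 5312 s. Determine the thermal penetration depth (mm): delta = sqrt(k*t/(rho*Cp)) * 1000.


alpha = 0.5 / (1815.014 * 1050.006) = 2.6236e-07 m^2/s
alpha * t = 0.0013937
delta = sqrt(0.0013937) * 1000 = 37.332 mm

37.332 mm


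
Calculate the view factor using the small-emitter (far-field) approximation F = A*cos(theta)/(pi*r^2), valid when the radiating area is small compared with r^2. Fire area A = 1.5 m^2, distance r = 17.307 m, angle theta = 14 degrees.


cos(14 deg) = 0.97030
pi*r^2 = 941.01
F = 1.5 * 0.97030 / 941.01 = 0.0015467

0.0015467


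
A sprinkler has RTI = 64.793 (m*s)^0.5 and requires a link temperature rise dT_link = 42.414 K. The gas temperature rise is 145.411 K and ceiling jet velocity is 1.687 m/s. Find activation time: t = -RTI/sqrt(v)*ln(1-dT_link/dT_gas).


dT_link/dT_gas = 0.29168
ln(1 - 0.29168) = -0.34486
t = -64.793 / sqrt(1.687) * -0.34486 = 17.204 s

17.204 s


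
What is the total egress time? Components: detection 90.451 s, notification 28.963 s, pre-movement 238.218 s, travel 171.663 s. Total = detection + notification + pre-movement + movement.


Total = 90.451 + 28.963 + 238.218 + 171.663 = 529.295 s

529.295 s


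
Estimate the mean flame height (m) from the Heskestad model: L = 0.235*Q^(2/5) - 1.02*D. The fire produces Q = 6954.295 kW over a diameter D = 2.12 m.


Q^(2/5) = 34.427
0.235 * Q^(2/5) = 8.0904
1.02 * D = 2.1624
L = 5.9280 m

5.9280 m


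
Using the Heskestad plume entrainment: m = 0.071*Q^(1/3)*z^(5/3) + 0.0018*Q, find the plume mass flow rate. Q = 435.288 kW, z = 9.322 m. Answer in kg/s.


Q^(1/3) = 7.5787
z^(5/3) = 41.290
First term = 0.071 * 7.5787 * 41.290 = 22.218
Second term = 0.0018 * 435.288 = 0.78352
m = 23.001 kg/s

23.001 kg/s


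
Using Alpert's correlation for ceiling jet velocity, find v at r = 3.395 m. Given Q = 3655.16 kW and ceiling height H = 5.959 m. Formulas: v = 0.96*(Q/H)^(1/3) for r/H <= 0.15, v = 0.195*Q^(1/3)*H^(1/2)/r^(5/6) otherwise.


r/H = 3.395 / 5.959 = 0.56973
r/H > 0.15, so v = 0.195*Q^(1/3)*H^(1/2)/r^(5/6)
Q^(1/3) = 15.404
H^(1/2) = 2.4411
r^(5/6) = 2.7693
v = 0.195 * 15.404 * 2.4411 / 2.7693 = 2.6478 m/s

2.6478 m/s


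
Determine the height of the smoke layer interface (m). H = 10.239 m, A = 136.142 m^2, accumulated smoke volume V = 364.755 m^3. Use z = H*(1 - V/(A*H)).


V/(A*H) = 0.26167
1 - 0.26167 = 0.73833
z = 10.239 * 0.73833 = 7.5598 m

7.5598 m


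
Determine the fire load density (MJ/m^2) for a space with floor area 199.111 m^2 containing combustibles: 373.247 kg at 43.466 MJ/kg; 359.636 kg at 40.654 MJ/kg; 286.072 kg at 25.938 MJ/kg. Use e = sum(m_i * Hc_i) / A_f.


Total energy = 373.247*43.466 + 359.636*40.654 + 286.072*25.938
= 16223.55 + 14620.64 + 7420.136
= 38264.33 MJ
e = 38264.33 / 199.111 = 192.18 MJ/m^2

192.18 MJ/m^2


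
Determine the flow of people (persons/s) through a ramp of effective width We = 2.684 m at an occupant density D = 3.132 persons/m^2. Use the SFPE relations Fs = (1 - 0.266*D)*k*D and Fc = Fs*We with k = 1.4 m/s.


1 - 0.266*D = 1 - 0.266*3.132 = 0.16689
Fs = 0.16689 * 1.4 * 3.132 = 0.73177 persons/(s*m)
Fc = 0.73177 * 2.684 = 1.9641 persons/s

1.9641 persons/s


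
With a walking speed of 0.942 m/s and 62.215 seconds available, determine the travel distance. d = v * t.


d = 0.942 * 62.215 = 58.607 m

58.607 m


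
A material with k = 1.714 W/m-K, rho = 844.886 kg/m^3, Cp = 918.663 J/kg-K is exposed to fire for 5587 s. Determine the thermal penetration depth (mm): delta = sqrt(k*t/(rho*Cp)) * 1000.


alpha = 1.714 / (844.886 * 918.663) = 2.2083e-06 m^2/s
alpha * t = 0.012338
delta = sqrt(0.012338) * 1000 = 111.08 mm

111.08 mm


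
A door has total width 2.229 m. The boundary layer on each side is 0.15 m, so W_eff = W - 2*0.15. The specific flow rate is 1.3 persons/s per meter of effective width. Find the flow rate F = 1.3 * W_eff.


W_eff = 2.229 - 0.30 = 1.929 m
F = 1.3 * 1.929 = 2.5077 persons/s

2.5077 persons/s


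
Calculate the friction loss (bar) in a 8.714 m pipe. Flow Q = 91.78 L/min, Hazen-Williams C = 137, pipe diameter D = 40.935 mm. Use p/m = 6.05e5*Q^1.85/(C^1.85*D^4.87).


Q^1.85 = 4276.5
C^1.85 = 8972.9
D^4.87 = 7.0942e+07
p/m = 0.0040645 bar/m
p_total = 0.0040645 * 8.714 = 0.035418 bar

0.035418 bar


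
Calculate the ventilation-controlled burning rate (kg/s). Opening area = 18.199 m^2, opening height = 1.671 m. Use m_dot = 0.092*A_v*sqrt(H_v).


sqrt(H_v) = 1.2927
m_dot = 0.092 * 18.199 * 1.2927 = 2.1643 kg/s

2.1643 kg/s


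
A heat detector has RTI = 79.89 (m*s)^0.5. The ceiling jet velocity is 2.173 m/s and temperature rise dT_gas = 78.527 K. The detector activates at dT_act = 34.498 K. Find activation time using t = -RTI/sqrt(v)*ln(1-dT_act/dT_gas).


dT_act/dT_gas = 0.43931
ln(1 - 0.43931) = -0.57859
t = -79.89 / sqrt(2.173) * -0.57859 = 31.357 s

31.357 s


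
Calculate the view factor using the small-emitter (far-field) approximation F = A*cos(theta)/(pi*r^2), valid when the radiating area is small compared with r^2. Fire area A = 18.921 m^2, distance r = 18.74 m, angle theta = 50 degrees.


cos(50 deg) = 0.64279
pi*r^2 = 1103.3
F = 18.921 * 0.64279 / 1103.3 = 0.011024

0.011024


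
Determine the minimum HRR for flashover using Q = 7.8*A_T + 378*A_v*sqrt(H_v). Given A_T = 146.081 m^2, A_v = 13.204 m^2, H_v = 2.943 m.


7.8*A_T = 1139.4
sqrt(H_v) = 1.7155
378*A_v*sqrt(H_v) = 8562.3
Q = 1139.4 + 8562.3 = 9701.8 kW

9701.8 kW


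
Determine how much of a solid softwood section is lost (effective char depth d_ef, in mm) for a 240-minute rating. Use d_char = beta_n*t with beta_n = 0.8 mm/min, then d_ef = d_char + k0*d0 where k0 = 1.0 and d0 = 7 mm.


d_char = 0.8 * 240 = 192 mm
d_ef = 192 + 1.0*7 = 199 mm

199 mm


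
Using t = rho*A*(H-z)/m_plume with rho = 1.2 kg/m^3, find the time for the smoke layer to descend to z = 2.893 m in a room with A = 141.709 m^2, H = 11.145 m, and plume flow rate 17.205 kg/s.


H - z = 8.252 m
t = 1.2 * 141.709 * 8.252 / 17.205 = 81.561 s

81.561 s


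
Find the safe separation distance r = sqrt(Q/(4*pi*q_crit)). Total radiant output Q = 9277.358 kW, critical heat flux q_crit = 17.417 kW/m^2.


4*pi*q_crit = 218.87
Q/(4*pi*q_crit) = 42.388
r = sqrt(42.388) = 6.5106 m

6.5106 m


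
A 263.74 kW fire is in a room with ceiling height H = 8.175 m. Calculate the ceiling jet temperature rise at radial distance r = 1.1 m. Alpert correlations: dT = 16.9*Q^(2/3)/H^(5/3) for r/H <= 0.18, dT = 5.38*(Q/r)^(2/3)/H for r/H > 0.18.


r/H = 1.1 / 8.175 = 0.13456
r/H <= 0.18, so dT = 16.9*Q^(2/3)/H^(5/3)
Q^(2/3) = 41.126
H^(5/3) = 33.175
dT = 16.9 * 41.126 / 33.175 = 20.950 K

20.950 K


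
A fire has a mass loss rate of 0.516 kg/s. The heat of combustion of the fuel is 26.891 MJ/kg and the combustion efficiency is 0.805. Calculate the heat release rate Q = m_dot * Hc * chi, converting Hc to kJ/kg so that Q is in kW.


Hc = 26.891 MJ/kg = 26.891 * 1000 kJ/kg = 26891 kJ/kg
Q = 0.516 kg/s * 26891 kJ/kg * 0.805 = 11170 kW

11170 kW


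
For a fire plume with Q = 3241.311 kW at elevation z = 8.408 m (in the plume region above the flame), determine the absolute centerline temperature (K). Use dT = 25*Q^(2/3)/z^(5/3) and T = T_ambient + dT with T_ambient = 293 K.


Q^(2/3) = 219.02
z^(5/3) = 34.766
dT = 25 * 219.02 / 34.766 = 157.49 K
T = 293 + 157.49 = 450.49 K

450.49 K
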